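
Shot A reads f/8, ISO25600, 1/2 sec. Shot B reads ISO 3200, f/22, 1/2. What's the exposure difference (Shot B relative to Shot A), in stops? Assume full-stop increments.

Aperture: f/8 → f/11 → f/16 → f/22 — 3 stops smaller aperture (darker).
Shutter speed: unchanged.
ISO: 25600 → 12800 → 6400 → 3200 — 3 stops lower (darker).
Net: −3 −3 = −6 stops.

6 stops darker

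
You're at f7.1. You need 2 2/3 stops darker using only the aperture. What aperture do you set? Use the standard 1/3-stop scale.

f/18

Aperture: f/7.1 → f/8 → f/9 → f/10 → f/11 → f/13 → f/14 → f/16 → f/18 — 2 2/3 stops stopped down (darker).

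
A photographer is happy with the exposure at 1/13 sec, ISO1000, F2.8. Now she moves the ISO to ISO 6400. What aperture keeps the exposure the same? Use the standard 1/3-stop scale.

f/7.1

ISO: 1000 → 1250 → 1600 → 2000 → 2500 → 3200 → 4000 → 5000 → 6400 — 2 2/3 stops higher (brighter).
Need 2 2/3 stops darker from the aperture: f/2.8 → f/3.2 → f/3.5 → f/4 → f/4.5 → f/5 → f/5.6 → f/6.3 → f/7.1.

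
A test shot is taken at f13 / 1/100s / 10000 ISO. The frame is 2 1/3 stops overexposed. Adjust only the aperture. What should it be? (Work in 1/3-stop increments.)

f/29

Overexposed by 2 1/3 stops → need 2 1/3 stops darker.
Aperture: f/13 → f/14 → f/16 → f/18 → f/20 → f/22 → f/25 → f/29.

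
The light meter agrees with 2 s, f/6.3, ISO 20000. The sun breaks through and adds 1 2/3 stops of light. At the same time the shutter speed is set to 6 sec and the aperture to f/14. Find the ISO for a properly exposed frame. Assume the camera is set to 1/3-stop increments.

ISO 10000

Scene light: 1 2/3 stops brighter.
Shutter speed: 2 → 2.5 → 3.2 → 4 → 5 → 6 — 1 2/3 stops slower (brighter).
Aperture: f/6.3 → f/7.1 → f/8 → f/9 → f/10 → f/11 → f/13 → f/14 — 2 1/3 stops stopped down (darker).
Net so far: 1 stop brighter. ISO: 20000 → 16000 → 12800 → 10000.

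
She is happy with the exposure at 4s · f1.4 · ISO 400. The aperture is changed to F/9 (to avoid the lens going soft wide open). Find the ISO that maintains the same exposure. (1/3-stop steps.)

Aperture: f/1.4 → f/1.6 → f/1.8 → f/2 → f/2.2 → f/2.5 → f/2.8 → f/3.2 → f/3.5 → f/4 → f/4.5 → f/5 → f/5.6 → f/6.3 → f/7.1 → f/8 → f/9 — 5 1/3 stops smaller aperture (darker).
Need 5 1/3 stops brighter from the ISO: 400 → 500 → 640 → 800 → 1000 → 1250 → 1600 → 2000 → 2500 → 3200 → 4000 → 5000 → 6400 → 8000 → 10000 → 12800 → 16000.

ISO 16000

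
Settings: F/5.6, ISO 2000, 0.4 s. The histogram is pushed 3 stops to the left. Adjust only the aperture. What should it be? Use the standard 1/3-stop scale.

Underexposed by 3 stops → need 3 stops brighter.
Aperture: f/5.6 → f/5 → f/4.5 → f/4 → f/3.5 → f/3.2 → f/2.8 → f/2.5 → f/2.2 → f/2.

f/2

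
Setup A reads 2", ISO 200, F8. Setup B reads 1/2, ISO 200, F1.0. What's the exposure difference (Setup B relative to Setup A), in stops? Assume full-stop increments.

Aperture: f/8 → f/5.6 → f/4 → f/2.8 → f/2 → f/1.4 → f/1.0 — 6 stops opened up (brighter).
Shutter speed: 2 → 1 → 1/2 — 2 stops faster (darker).
ISO: unchanged.
Net: +6 −2 = +4 stops.

4 stops brighter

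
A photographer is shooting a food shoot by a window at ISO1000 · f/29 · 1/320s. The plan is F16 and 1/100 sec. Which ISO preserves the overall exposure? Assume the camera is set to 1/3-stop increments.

Aperture: f/29 → f/25 → f/22 → f/20 → f/18 → f/16 — 1 2/3 stops larger aperture (brighter).
Shutter speed: 1/320 → 1/250 → 1/200 → 1/160 → 1/125 → 1/100 — 1 2/3 stops slower (brighter).
Net change so far: 3 1/3 stops brighter. Offset with the ISO: 1000 → 800 → 640 → 500 → 400 → 320 → 250 → 200 → 160 → 125 → 100.

ISO 100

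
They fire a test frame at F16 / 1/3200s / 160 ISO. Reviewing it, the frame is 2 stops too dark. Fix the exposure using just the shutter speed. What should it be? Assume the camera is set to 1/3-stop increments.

Underexposed by 2 stops → need 2 stops brighter.
Shutter speed: 1/3200 → 1/2500 → 1/2000 → 1/1600 → 1/1250 → 1/1000 → 1/800.

1/800s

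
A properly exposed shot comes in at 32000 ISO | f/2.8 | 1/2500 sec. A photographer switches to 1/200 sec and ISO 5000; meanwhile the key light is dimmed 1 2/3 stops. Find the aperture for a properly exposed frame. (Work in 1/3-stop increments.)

f/2.2

Scene light: 1 2/3 stops darker.
Shutter speed: 1/2500 → 1/2000 → 1/1600 → 1/1250 → 1/1000 → 1/800 → 1/640 → 1/500 → 1/400 → 1/320 → 1/250 → 1/200 — 3 2/3 stops slower (brighter).
ISO: 32000 → 25600 → 20000 → 16000 → 12800 → 10000 → 8000 → 6400 → 5000 — 2 2/3 stops dropped (darker).
Net so far: 2/3 stop darker. Aperture: f/2.8 → f/2.5 → f/2.2.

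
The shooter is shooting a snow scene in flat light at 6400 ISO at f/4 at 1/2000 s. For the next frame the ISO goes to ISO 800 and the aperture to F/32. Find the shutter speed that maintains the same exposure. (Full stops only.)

ISO: 6400 → 3200 → 1600 → 800 — 3 stops lower (darker).
Aperture: f/4 → f/5.6 → f/8 → f/11 → f/16 → f/22 → f/32 — 6 stops stopped down (darker).
Net change so far: 9 stops darker. Offset with the shutter speed: 1/2000 → 1/1000 → 1/500 → 1/250 → 1/125 → 1/60 → 1/30 → 1/15 → 1/8 → 1/4.

1/4s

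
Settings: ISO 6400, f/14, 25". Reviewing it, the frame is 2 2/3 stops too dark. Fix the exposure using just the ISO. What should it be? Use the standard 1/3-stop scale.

ISO 40000

Underexposed by 2 2/3 stops → need 2 2/3 stops brighter.
ISO: 6400 → 8000 → 10000 → 12800 → 16000 → 20000 → 25600 → 32000 → 40000.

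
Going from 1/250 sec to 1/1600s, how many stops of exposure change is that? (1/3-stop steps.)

1/250 → 1/320 → 1/400 → 1/500 → 1/640 → 1/800 → 1/1000 → 1/1250 → 1/1600 — count the steps: 8 third-stops = 2 2/3 stops.

2 2/3 stops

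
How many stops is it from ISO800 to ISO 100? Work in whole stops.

800 → 400 → 200 → 100 — count the steps: 3 stops.

3 stops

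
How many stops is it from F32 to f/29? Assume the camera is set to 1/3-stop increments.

f/32 → f/29 — count the steps: 1 third-stops = 1/3 stop.

1/3 stop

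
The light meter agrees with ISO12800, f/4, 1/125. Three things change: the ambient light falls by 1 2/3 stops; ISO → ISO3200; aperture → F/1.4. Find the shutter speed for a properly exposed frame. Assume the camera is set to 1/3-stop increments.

Scene light: 1 2/3 stops darker.
ISO: 12800 → 10000 → 8000 → 6400 → 5000 → 4000 → 3200 — 2 stops lower (darker).
Aperture: f/4 → f/3.5 → f/3.2 → f/2.8 → f/2.5 → f/2.2 → f/2 → f/1.8 → f/1.6 → f/1.4 — 3 stops larger aperture (brighter).
Net so far: 2/3 stop darker. Shutter speed: 1/125 → 1/100 → 1/80.

1/80s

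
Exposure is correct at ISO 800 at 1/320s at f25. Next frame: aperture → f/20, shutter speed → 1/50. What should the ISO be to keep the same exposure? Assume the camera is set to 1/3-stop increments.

ISO 80

Aperture: f/25 → f/22 → f/20 — 2/3 stop wider (brighter).
Shutter speed: 1/320 → 1/250 → 1/200 → 1/160 → 1/125 → 1/100 → 1/80 → 1/60 → 1/50 — 2 2/3 stops longer (brighter).
Net change so far: 3 1/3 stops brighter. Offset with the ISO: 800 → 640 → 500 → 400 → 320 → 250 → 200 → 160 → 125 → 100 → 80.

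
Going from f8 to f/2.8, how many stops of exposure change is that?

f/8 → f/5.6 → f/4 → f/2.8 — count the steps: 3 stops.

3 stops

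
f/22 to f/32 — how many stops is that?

1 stop

f/22 → f/32 — count the steps: 1 stop.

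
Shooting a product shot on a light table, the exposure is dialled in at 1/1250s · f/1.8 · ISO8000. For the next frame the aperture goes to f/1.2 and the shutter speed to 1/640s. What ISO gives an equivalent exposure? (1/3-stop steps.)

Aperture: f/1.8 → f/1.6 → f/1.4 → f/1.2 — 1 stop wider (brighter).
Shutter speed: 1/1250 → 1/1000 → 1/800 → 1/640 — 1 stop slower (brighter).
Net change so far: 2 stops brighter. Offset with the ISO: 8000 → 6400 → 5000 → 4000 → 3200 → 2500 → 2000.

ISO 2000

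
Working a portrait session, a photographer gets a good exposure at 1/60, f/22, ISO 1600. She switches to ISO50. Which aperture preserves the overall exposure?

f/4

ISO: 1600 → 800 → 400 → 200 → 100 → 50 — 5 stops dropped (darker).
Need 5 stops brighter from the aperture: f/22 → f/16 → f/11 → f/8 → f/5.6 → f/4.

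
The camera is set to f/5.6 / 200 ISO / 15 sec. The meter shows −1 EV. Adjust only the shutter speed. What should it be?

30 s

Underexposed by 1 stop → need 1 stop brighter.
Shutter speed: 15 → 30.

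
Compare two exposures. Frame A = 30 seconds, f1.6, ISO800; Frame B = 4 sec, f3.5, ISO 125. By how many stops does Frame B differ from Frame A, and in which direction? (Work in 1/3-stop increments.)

Aperture: f/1.6 → f/1.8 → f/2 → f/2.2 → f/2.5 → f/2.8 → f/3.2 → f/3.5 — 2 1/3 stops stopped down (darker).
Shutter speed: 30 → 25 → 20 → 15 → 13 → 10 → 8 → 6 → 5 → 4 — 3 stops shorter (darker).
ISO: 800 → 640 → 500 → 400 → 320 → 250 → 200 → 160 → 125 — 2 2/3 stops lower (darker).
Net: −2 1/3 −3 −2 2/3 = −8 stops.

8 stops darker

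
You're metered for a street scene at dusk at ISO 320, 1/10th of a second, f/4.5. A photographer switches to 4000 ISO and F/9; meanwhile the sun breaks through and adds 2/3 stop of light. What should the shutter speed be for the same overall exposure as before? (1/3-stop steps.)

Scene light: 2/3 stop brighter.
ISO: 320 → 400 → 500 → 640 → 800 → 1000 → 1250 → 1600 → 2000 → 2500 → 3200 → 4000 — 3 2/3 stops raised (brighter).
Aperture: f/4.5 → f/5 → f/5.6 → f/6.3 → f/7.1 → f/8 → f/9 — 2 stops narrower (darker).
Net so far: 2 1/3 stops brighter. Shutter speed: 1/10 → 1/13 → 1/15 → 1/20 → 1/25 → 1/30 → 1/40 → 1/50.

1/50s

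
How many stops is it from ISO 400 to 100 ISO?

2 stops

400 → 200 → 100 — count the steps: 2 stops.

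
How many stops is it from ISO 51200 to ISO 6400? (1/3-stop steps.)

51200 → 40000 → 32000 → 25600 → 20000 → 16000 → 12800 → 10000 → 8000 → 6400 — count the steps: 9 third-stops = 3 stops.

3 stops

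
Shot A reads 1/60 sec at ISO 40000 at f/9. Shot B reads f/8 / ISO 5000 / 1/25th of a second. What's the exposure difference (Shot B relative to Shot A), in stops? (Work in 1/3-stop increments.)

1 1/3 stops darker

Aperture: f/9 → f/8 — 1/3 stop wider (brighter).
Shutter speed: 1/60 → 1/50 → 1/40 → 1/30 → 1/25 — 1 1/3 stops slower (brighter).
ISO: 40000 → 32000 → 25600 → 20000 → 16000 → 12800 → 10000 → 8000 → 6400 → 5000 — 3 stops lower (darker).
Net: +1/3 +1 1/3 −3 = −1 1/3 stops.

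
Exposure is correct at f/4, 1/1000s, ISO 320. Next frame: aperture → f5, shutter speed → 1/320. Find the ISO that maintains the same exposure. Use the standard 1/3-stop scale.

ISO 160

Aperture: f/4 → f/4.5 → f/5 — 2/3 stop smaller aperture (darker).
Shutter speed: 1/1000 → 1/800 → 1/640 → 1/500 → 1/400 → 1/320 — 1 2/3 stops longer (brighter).
Net change so far: 1 stop brighter. Offset with the ISO: 320 → 250 → 200 → 160.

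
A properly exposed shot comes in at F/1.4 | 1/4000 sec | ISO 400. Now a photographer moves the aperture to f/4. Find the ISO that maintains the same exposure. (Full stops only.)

ISO 3200

Aperture: f/1.4 → f/2 → f/2.8 → f/4 — 3 stops narrower (darker).
Need 3 stops brighter from the ISO: 400 → 800 → 1600 → 3200.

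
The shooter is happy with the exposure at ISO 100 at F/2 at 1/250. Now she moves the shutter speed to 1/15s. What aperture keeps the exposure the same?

f/8

Shutter speed: 1/250 → 1/125 → 1/60 → 1/30 → 1/15 — 4 stops longer (brighter).
Need 4 stops darker from the aperture: f/2 → f/2.8 → f/4 → f/5.6 → f/8.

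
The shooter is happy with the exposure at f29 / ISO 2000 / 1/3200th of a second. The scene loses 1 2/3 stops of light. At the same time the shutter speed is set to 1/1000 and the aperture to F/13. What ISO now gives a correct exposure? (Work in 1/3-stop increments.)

ISO 400

Scene light: 1 2/3 stops darker.
Shutter speed: 1/3200 → 1/2500 → 1/2000 → 1/1600 → 1/1250 → 1/1000 — 1 2/3 stops longer (brighter).
Aperture: f/29 → f/25 → f/22 → f/20 → f/18 → f/16 → f/14 → f/13 — 2 1/3 stops larger aperture (brighter).
Net so far: 2 1/3 stops brighter. ISO: 2000 → 1600 → 1250 → 1000 → 800 → 640 → 500 → 400.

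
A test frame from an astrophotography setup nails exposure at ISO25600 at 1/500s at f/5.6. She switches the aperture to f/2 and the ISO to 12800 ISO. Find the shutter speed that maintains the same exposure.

Aperture: f/5.6 → f/4 → f/2.8 → f/2 — 3 stops opened up (brighter).
ISO: 25600 → 12800 — 1 stop lower (darker).
Net change so far: 2 stops brighter. Offset with the shutter speed: 1/500 → 1/1000 → 1/2000.

1/2000s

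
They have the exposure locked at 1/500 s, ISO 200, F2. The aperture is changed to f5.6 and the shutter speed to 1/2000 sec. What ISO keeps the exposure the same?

Aperture: f/2 → f/2.8 → f/4 → f/5.6 — 3 stops smaller aperture (darker).
Shutter speed: 1/500 → 1/1000 → 1/2000 — 2 stops shorter (darker).
Net change so far: 5 stops darker. Offset with the ISO: 200 → 400 → 800 → 1600 → 3200 → 6400.

ISO 6400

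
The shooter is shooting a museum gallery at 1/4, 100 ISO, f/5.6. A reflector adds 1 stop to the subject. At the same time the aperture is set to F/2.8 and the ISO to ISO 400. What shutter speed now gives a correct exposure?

Scene light: 1 stop brighter.
Aperture: f/5.6 → f/4 → f/2.8 — 2 stops wider (brighter).
ISO: 100 → 200 → 400 — 2 stops higher (brighter).
Net so far: 5 stops brighter. Shutter speed: 1/4 → 1/8 → 1/15 → 1/30 → 1/60 → 1/125.

1/125s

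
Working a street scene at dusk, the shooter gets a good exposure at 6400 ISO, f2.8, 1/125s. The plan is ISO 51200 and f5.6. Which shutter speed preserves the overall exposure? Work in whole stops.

1/250s

ISO: 6400 → 12800 → 25600 → 51200 — 3 stops raised (brighter).
Aperture: f/2.8 → f/4 → f/5.6 — 2 stops smaller aperture (darker).
Net change so far: 1 stop brighter. Offset with the shutter speed: 1/125 → 1/250.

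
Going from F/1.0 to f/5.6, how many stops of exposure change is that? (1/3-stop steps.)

5 stops

f/1.0 → f/1.1 → f/1.2 → f/1.4 → f/1.6 → f/1.8 → f/2 → f/2.2 → f/2.5 → f/2.8 → f/3.2 → f/3.5 → f/4 → f/4.5 → f/5 → f/5.6 — count the steps: 15 third-stops = 5 stops.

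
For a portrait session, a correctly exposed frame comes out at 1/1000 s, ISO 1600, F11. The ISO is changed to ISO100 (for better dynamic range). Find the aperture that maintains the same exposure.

ISO: 1600 → 800 → 400 → 200 → 100 — 4 stops dropped (darker).
Need 4 stops brighter from the aperture: f/11 → f/8 → f/5.6 → f/4 → f/2.8.

f/2.8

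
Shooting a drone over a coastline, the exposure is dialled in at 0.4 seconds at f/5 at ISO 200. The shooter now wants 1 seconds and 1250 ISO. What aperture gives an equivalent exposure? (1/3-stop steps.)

Shutter speed: 0.4 → 0.5 → 0.6 → 0.8 → 1 — 1 1/3 stops slower (brighter).
ISO: 200 → 250 → 320 → 400 → 500 → 640 → 800 → 1000 → 1250 — 2 2/3 stops raised (brighter).
Net change so far: 4 stops brighter. Offset with the aperture: f/5 → f/5.6 → f/6.3 → f/7.1 → f/8 → f/9 → f/10 → f/11 → f/13 → f/14 → f/16 → f/18 → f/20.

f/20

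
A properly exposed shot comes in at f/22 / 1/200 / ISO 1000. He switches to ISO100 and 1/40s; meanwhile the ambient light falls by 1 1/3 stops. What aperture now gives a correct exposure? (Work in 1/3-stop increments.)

f/10

Scene light: 1 1/3 stops darker.
ISO: 1000 → 800 → 640 → 500 → 400 → 320 → 250 → 200 → 160 → 125 → 100 — 3 1/3 stops dropped (darker).
Shutter speed: 1/200 → 1/160 → 1/125 → 1/100 → 1/80 → 1/60 → 1/50 → 1/40 — 2 1/3 stops longer (brighter).
Net so far: 2 1/3 stops darker. Aperture: f/22 → f/20 → f/18 → f/16 → f/14 → f/13 → f/11 → f/10.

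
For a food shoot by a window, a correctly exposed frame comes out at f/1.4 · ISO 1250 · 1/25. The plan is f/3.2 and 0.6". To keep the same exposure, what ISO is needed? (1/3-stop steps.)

Aperture: f/1.4 → f/1.6 → f/1.8 → f/2 → f/2.2 → f/2.5 → f/2.8 → f/3.2 — 2 1/3 stops smaller aperture (darker).
Shutter speed: 1/25 → 1/20 → 1/15 → 1/13 → 1/10 → 1/8 → 1/6 → 1/5 → 1/4 → 0.3 → 0.4 → 0.5 → 0.6 — 4 stops slower (brighter).
Net change so far: 1 2/3 stops brighter. Offset with the ISO: 1250 → 1000 → 800 → 640 → 500 → 400.

ISO 400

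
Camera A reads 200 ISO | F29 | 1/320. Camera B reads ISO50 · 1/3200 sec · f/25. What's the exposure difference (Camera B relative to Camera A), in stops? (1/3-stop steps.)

5 stops darker

Aperture: f/29 → f/25 — 1/3 stop wider (brighter).
Shutter speed: 1/320 → 1/400 → 1/500 → 1/640 → 1/800 → 1/1000 → 1/1250 → 1/1600 → 1/2000 → 1/2500 → 1/3200 — 3 1/3 stops shorter (darker).
ISO: 200 → 160 → 125 → 100 → 80 → 64 → 50 — 2 stops lower (darker).
Net: +1/3 −3 1/3 −2 = −5 stops.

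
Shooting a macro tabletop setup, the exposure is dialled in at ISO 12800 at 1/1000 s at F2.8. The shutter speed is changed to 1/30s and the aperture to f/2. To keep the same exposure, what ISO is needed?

ISO 200

Shutter speed: 1/1000 → 1/500 → 1/250 → 1/125 → 1/60 → 1/30 — 5 stops longer (brighter).
Aperture: f/2.8 → f/2 — 1 stop larger aperture (brighter).
Net change so far: 6 stops brighter. Offset with the ISO: 12800 → 6400 → 3200 → 1600 → 800 → 400 → 200.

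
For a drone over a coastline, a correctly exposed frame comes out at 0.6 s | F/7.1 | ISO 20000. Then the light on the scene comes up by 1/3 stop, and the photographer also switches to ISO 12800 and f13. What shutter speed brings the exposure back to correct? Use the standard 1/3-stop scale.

Scene light: 1/3 stop brighter.
ISO: 20000 → 16000 → 12800 — 2/3 stop dropped (darker).
Aperture: f/7.1 → f/8 → f/9 → f/10 → f/11 → f/13 — 1 2/3 stops smaller aperture (darker).
Net so far: 2 stops darker. Shutter speed: 0.6 → 0.8 → 1 → 1.3 → 1.6 → 2 → 2.5.

2.5 s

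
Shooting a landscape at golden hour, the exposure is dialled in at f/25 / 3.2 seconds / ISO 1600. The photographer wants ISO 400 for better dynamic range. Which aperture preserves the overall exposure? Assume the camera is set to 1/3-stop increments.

f/13

ISO: 1600 → 1250 → 1000 → 800 → 640 → 500 → 400 — 2 stops dropped (darker).
Need 2 stops brighter from the aperture: f/25 → f/22 → f/20 → f/18 → f/16 → f/14 → f/13.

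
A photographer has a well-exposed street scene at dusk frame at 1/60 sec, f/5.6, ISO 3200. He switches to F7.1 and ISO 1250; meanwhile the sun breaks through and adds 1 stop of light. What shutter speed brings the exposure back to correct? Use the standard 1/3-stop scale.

1/30s

Scene light: 1 stop brighter.
Aperture: f/5.6 → f/6.3 → f/7.1 — 2/3 stop stopped down (darker).
ISO: 3200 → 2500 → 2000 → 1600 → 1250 — 1 1/3 stops dropped (darker).
Net so far: 1 stop darker. Shutter speed: 1/60 → 1/50 → 1/40 → 1/30.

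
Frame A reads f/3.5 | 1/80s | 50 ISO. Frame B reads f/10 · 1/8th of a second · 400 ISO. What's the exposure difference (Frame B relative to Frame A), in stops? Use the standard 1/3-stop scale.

Aperture: f/3.5 → f/4 → f/4.5 → f/5 → f/5.6 → f/6.3 → f/7.1 → f/8 → f/9 → f/10 — 3 stops smaller aperture (darker).
Shutter speed: 1/80 → 1/60 → 1/50 → 1/40 → 1/30 → 1/25 → 1/20 → 1/15 → 1/13 → 1/10 → 1/8 — 3 1/3 stops longer (brighter).
ISO: 50 → 64 → 80 → 100 → 125 → 160 → 200 → 250 → 320 → 400 — 3 stops raised (brighter).
Net: −3 +3 1/3 +3 = +3 1/3 stops.

3 1/3 stops brighter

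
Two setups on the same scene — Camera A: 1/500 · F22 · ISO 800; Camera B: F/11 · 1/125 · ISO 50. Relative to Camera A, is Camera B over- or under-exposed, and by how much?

same exposure (0 stops)

Aperture: f/22 → f/16 → f/11 — 2 stops opened up (brighter).
Shutter speed: 1/500 → 1/250 → 1/125 — 2 stops slower (brighter).
ISO: 800 → 400 → 200 → 100 → 50 — 4 stops dropped (darker).
Net: +2 +2 −4 = 0 stops.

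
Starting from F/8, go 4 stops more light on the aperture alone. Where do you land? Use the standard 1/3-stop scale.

f/2

Aperture: f/8 → f/7.1 → f/6.3 → f/5.6 → f/5 → f/4.5 → f/4 → f/3.5 → f/3.2 → f/2.8 → f/2.5 → f/2.2 → f/2 — 4 stops opened up (brighter).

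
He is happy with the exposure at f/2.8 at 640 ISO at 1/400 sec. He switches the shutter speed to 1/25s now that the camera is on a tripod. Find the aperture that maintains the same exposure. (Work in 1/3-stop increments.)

Shutter speed: 1/400 → 1/320 → 1/250 → 1/200 → 1/160 → 1/125 → 1/100 → 1/80 → 1/60 → 1/50 → 1/40 → 1/30 → 1/25 — 4 stops slower (brighter).
Need 4 stops darker from the aperture: f/2.8 → f/3.2 → f/3.5 → f/4 → f/4.5 → f/5 → f/5.6 → f/6.3 → f/7.1 → f/8 → f/9 → f/10 → f/11.

f/11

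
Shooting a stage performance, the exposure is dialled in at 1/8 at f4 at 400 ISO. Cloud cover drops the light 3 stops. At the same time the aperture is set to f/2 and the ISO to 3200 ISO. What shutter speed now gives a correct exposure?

Scene light: 3 stops darker.
Aperture: f/4 → f/2.8 → f/2 — 2 stops wider (brighter).
ISO: 400 → 800 → 1600 → 3200 — 3 stops higher (brighter).
Net so far: 2 stops brighter. Shutter speed: 1/8 → 1/15 → 1/30.

1/30s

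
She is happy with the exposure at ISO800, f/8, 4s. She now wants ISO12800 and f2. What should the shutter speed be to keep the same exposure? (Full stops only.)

1/60s

ISO: 800 → 1600 → 3200 → 6400 → 12800 — 4 stops raised (brighter).
Aperture: f/8 → f/5.6 → f/4 → f/2.8 → f/2 — 4 stops larger aperture (brighter).
Net change so far: 8 stops brighter. Offset with the shutter speed: 4 → 2 → 1 → 1/2 → 1/4 → 1/8 → 1/15 → 1/30 → 1/60.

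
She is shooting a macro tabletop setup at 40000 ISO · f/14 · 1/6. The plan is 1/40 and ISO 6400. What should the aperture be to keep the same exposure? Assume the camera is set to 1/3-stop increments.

Shutter speed: 1/6 → 1/8 → 1/10 → 1/13 → 1/15 → 1/20 → 1/25 → 1/30 → 1/40 — 2 2/3 stops shorter (darker).
ISO: 40000 → 32000 → 25600 → 20000 → 16000 → 12800 → 10000 → 8000 → 6400 — 2 2/3 stops lower (darker).
Net change so far: 5 1/3 stops darker. Offset with the aperture: f/14 → f/13 → f/11 → f/10 → f/9 → f/8 → f/7.1 → f/6.3 → f/5.6 → f/5 → f/4.5 → f/4 → f/3.5 → f/3.2 → f/2.8 → f/2.5 → f/2.2.

f/2.2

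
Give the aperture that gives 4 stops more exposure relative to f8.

f/2

Aperture: f/8 → f/5.6 → f/4 → f/2.8 → f/2 — 4 stops opened up (brighter).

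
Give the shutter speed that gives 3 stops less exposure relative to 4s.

Shutter speed: 4 → 2 → 1 → 1/2 — 3 stops faster (darker).

1/2s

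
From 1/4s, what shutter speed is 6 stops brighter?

15 s

Shutter speed: 1/4 → 1/2 → 1 → 2 → 4 → 8 → 15 — 6 stops longer (brighter).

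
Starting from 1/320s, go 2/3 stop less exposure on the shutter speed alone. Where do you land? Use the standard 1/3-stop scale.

Shutter speed: 1/320 → 1/400 → 1/500 — 2/3 stop faster (darker).

1/500s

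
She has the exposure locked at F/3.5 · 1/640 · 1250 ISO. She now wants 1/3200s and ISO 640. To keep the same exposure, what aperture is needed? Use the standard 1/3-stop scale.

f/1.1

Shutter speed: 1/640 → 1/800 → 1/1000 → 1/1250 → 1/1600 → 1/2000 → 1/2500 → 1/3200 — 2 1/3 stops shorter (darker).
ISO: 1250 → 1000 → 800 → 640 — 1 stop lower (darker).
Net change so far: 3 1/3 stops darker. Offset with the aperture: f/3.5 → f/3.2 → f/2.8 → f/2.5 → f/2.2 → f/2 → f/1.8 → f/1.6 → f/1.4 → f/1.2 → f/1.1.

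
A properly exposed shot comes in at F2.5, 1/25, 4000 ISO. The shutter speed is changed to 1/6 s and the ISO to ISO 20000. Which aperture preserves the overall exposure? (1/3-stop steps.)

f/11

Shutter speed: 1/25 → 1/20 → 1/15 → 1/13 → 1/10 → 1/8 → 1/6 — 2 stops longer (brighter).
ISO: 4000 → 5000 → 6400 → 8000 → 10000 → 12800 → 16000 → 20000 — 2 1/3 stops higher (brighter).
Net change so far: 4 1/3 stops brighter. Offset with the aperture: f/2.5 → f/2.8 → f/3.2 → f/3.5 → f/4 → f/4.5 → f/5 → f/5.6 → f/6.3 → f/7.1 → f/8 → f/9 → f/10 → f/11.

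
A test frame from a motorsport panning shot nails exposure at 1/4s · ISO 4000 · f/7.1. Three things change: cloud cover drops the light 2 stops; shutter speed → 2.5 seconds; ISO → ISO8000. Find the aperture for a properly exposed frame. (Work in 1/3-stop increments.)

Scene light: 2 stops darker.
Shutter speed: 1/4 → 0.3 → 0.4 → 0.5 → 0.6 → 0.8 → 1 → 1.3 → 1.6 → 2 → 2.5 — 3 1/3 stops slower (brighter).
ISO: 4000 → 5000 → 6400 → 8000 — 1 stop higher (brighter).
Net so far: 2 1/3 stops brighter. Aperture: f/7.1 → f/8 → f/9 → f/10 → f/11 → f/13 → f/14 → f/16.

f/16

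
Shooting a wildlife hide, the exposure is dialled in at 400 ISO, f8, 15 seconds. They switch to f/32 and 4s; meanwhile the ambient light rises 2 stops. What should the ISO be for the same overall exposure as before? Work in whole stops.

Scene light: 2 stops brighter.
Aperture: f/8 → f/11 → f/16 → f/22 → f/32 — 4 stops smaller aperture (darker).
Shutter speed: 15 → 8 → 4 — 2 stops shorter (darker).
Net so far: 4 stops darker. ISO: 400 → 800 → 1600 → 3200 → 6400.

ISO 6400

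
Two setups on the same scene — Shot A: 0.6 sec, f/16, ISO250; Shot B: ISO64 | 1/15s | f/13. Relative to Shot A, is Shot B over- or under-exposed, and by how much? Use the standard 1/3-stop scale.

4 2/3 stops darker

Aperture: f/16 → f/14 → f/13 — 2/3 stop opened up (brighter).
Shutter speed: 0.6 → 0.5 → 0.4 → 0.3 → 1/4 → 1/5 → 1/6 → 1/8 → 1/10 → 1/13 → 1/15 — 3 1/3 stops shorter (darker).
ISO: 250 → 200 → 160 → 125 → 100 → 80 → 64 — 2 stops lower (darker).
Net: +2/3 −3 1/3 −2 = −4 2/3 stops.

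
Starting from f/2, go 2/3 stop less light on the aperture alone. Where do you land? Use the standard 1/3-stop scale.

Aperture: f/2 → f/2.2 → f/2.5 — 2/3 stop stopped down (darker).

f/2.5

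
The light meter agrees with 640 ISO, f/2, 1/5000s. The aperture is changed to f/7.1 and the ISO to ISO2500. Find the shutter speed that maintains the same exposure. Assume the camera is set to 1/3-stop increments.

Aperture: f/2 → f/2.2 → f/2.5 → f/2.8 → f/3.2 → f/3.5 → f/4 → f/4.5 → f/5 → f/5.6 → f/6.3 → f/7.1 — 3 2/3 stops stopped down (darker).
ISO: 640 → 800 → 1000 → 1250 → 1600 → 2000 → 2500 — 2 stops higher (brighter).
Net change so far: 1 2/3 stops darker. Offset with the shutter speed: 1/5000 → 1/4000 → 1/3200 → 1/2500 → 1/2000 → 1/1600.

1/1600s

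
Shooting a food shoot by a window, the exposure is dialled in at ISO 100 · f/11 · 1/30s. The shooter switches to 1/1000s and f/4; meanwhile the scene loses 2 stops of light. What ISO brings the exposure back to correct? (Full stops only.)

Scene light: 2 stops darker.
Shutter speed: 1/30 → 1/60 → 1/125 → 1/250 → 1/500 → 1/1000 — 5 stops shorter (darker).
Aperture: f/11 → f/8 → f/5.6 → f/4 — 3 stops larger aperture (brighter).
Net so far: 4 stops darker. ISO: 100 → 200 → 400 → 800 → 1600.

ISO 1600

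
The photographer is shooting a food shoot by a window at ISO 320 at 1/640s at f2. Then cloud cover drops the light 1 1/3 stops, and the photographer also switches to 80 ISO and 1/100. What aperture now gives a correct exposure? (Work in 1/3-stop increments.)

f/1.6

Scene light: 1 1/3 stops darker.
ISO: 320 → 250 → 200 → 160 → 125 → 100 → 80 — 2 stops lower (darker).
Shutter speed: 1/640 → 1/500 → 1/400 → 1/320 → 1/250 → 1/200 → 1/160 → 1/125 → 1/100 — 2 2/3 stops longer (brighter).
Net so far: 2/3 stop darker. Aperture: f/2 → f/1.8 → f/1.6.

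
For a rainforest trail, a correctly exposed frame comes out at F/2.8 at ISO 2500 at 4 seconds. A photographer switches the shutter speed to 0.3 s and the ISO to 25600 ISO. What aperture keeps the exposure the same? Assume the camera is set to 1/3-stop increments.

f/2.5

Shutter speed: 4 → 3.2 → 2.5 → 2 → 1.6 → 1.3 → 1 → 0.8 → 0.6 → 0.5 → 0.4 → 0.3 — 3 2/3 stops shorter (darker).
ISO: 2500 → 3200 → 4000 → 5000 → 6400 → 8000 → 10000 → 12800 → 16000 → 20000 → 25600 — 3 1/3 stops raised (brighter).
Net change so far: 1/3 stop darker. Offset with the aperture: f/2.8 → f/2.5.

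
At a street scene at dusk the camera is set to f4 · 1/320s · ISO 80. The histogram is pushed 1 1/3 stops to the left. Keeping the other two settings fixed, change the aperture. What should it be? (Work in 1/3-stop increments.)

Underexposed by 1 1/3 stops → need 1 1/3 stops brighter.
Aperture: f/4 → f/3.5 → f/3.2 → f/2.8 → f/2.5.

f/2.5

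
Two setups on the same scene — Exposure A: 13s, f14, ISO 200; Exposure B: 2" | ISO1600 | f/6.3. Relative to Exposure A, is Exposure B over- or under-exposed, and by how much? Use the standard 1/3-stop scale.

2 2/3 stops brighter

Aperture: f/14 → f/13 → f/11 → f/10 → f/9 → f/8 → f/7.1 → f/6.3 — 2 1/3 stops larger aperture (brighter).
Shutter speed: 13 → 10 → 8 → 6 → 5 → 4 → 3.2 → 2.5 → 2 — 2 2/3 stops faster (darker).
ISO: 200 → 250 → 320 → 400 → 500 → 640 → 800 → 1000 → 1250 → 1600 — 3 stops higher (brighter).
Net: +2 1/3 −2 2/3 +3 = +2 2/3 stops.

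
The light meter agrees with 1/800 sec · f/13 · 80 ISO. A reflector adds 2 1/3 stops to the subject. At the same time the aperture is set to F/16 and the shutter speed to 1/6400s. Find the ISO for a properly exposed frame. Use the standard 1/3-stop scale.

Scene light: 2 1/3 stops brighter.
Aperture: f/13 → f/14 → f/16 — 2/3 stop smaller aperture (darker).
Shutter speed: 1/800 → 1/1000 → 1/1250 → 1/1600 → 1/2000 → 1/2500 → 1/3200 → 1/4000 → 1/5000 → 1/6400 — 3 stops shorter (darker).
Net so far: 1 1/3 stops darker. ISO: 80 → 100 → 125 → 160 → 200.

ISO 200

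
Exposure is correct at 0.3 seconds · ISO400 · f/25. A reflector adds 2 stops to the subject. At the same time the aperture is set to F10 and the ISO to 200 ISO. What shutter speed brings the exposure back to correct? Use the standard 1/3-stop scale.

1/40s

Scene light: 2 stops brighter.
Aperture: f/25 → f/22 → f/20 → f/18 → f/16 → f/14 → f/13 → f/11 → f/10 — 2 2/3 stops opened up (brighter).
ISO: 400 → 320 → 250 → 200 — 1 stop dropped (darker).
Net so far: 3 2/3 stops brighter. Shutter speed: 0.3 → 1/4 → 1/5 → 1/6 → 1/8 → 1/10 → 1/13 → 1/15 → 1/20 → 1/25 → 1/30 → 1/40.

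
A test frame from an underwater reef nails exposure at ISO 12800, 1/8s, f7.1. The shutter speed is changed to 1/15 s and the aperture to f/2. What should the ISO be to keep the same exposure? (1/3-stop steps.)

Shutter speed: 1/8 → 1/10 → 1/13 → 1/15 — 1 stop shorter (darker).
Aperture: f/7.1 → f/6.3 → f/5.6 → f/5 → f/4.5 → f/4 → f/3.5 → f/3.2 → f/2.8 → f/2.5 → f/2.2 → f/2 — 3 2/3 stops wider (brighter).
Net change so far: 2 2/3 stops brighter. Offset with the ISO: 12800 → 10000 → 8000 → 6400 → 5000 → 4000 → 3200 → 2500 → 2000.

ISO 2000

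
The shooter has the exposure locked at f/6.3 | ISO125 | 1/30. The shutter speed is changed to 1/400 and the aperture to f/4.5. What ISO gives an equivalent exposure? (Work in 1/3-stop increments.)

ISO 800

Shutter speed: 1/30 → 1/40 → 1/50 → 1/60 → 1/80 → 1/100 → 1/125 → 1/160 → 1/200 → 1/250 → 1/320 → 1/400 — 3 2/3 stops shorter (darker).
Aperture: f/6.3 → f/5.6 → f/5 → f/4.5 — 1 stop larger aperture (brighter).
Net change so far: 2 2/3 stops darker. Offset with the ISO: 125 → 160 → 200 → 250 → 320 → 400 → 500 → 640 → 800.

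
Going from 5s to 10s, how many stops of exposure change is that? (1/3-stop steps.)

1 stop

5 → 6 → 8 → 10 — count the steps: 3 third-stops = 1 stop.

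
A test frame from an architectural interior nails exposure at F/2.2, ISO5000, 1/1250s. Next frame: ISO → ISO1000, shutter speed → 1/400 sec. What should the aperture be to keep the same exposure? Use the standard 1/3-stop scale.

f/1.8

ISO: 5000 → 4000 → 3200 → 2500 → 2000 → 1600 → 1250 → 1000 — 2 1/3 stops lower (darker).
Shutter speed: 1/1250 → 1/1000 → 1/800 → 1/640 → 1/500 → 1/400 — 1 2/3 stops longer (brighter).
Net change so far: 2/3 stop darker. Offset with the aperture: f/2.2 → f/2 → f/1.8.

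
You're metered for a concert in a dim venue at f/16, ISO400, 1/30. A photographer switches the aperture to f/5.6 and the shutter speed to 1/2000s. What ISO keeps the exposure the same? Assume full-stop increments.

ISO 3200

Aperture: f/16 → f/11 → f/8 → f/5.6 — 3 stops larger aperture (brighter).
Shutter speed: 1/30 → 1/60 → 1/125 → 1/250 → 1/500 → 1/1000 → 1/2000 — 6 stops shorter (darker).
Net change so far: 3 stops darker. Offset with the ISO: 400 → 800 → 1600 → 3200.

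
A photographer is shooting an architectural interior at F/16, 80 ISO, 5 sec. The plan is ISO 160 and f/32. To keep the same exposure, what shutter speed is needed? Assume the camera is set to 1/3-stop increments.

10 s

ISO: 80 → 100 → 125 → 160 — 1 stop raised (brighter).
Aperture: f/16 → f/18 → f/20 → f/22 → f/25 → f/29 → f/32 — 2 stops stopped down (darker).
Net change so far: 1 stop darker. Offset with the shutter speed: 5 → 6 → 8 → 10.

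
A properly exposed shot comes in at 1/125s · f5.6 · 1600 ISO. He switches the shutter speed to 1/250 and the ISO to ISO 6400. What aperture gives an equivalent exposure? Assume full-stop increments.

Shutter speed: 1/125 → 1/250 — 1 stop shorter (darker).
ISO: 1600 → 3200 → 6400 — 2 stops higher (brighter).
Net change so far: 1 stop brighter. Offset with the aperture: f/5.6 → f/8.

f/8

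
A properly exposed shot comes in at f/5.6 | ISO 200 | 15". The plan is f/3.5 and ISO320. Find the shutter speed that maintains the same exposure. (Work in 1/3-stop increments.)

Aperture: f/5.6 → f/5 → f/4.5 → f/4 → f/3.5 — 1 1/3 stops wider (brighter).
ISO: 200 → 250 → 320 — 2/3 stop raised (brighter).
Net change so far: 2 stops brighter. Offset with the shutter speed: 15 → 13 → 10 → 8 → 6 → 5 → 4.

4 s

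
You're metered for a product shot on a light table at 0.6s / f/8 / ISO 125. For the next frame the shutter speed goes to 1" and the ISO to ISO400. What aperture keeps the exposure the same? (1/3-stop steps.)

Shutter speed: 0.6 → 0.8 → 1 — 2/3 stop longer (brighter).
ISO: 125 → 160 → 200 → 250 → 320 → 400 — 1 2/3 stops raised (brighter).
Net change so far: 2 1/3 stops brighter. Offset with the aperture: f/8 → f/9 → f/10 → f/11 → f/13 → f/14 → f/16 → f/18.

f/18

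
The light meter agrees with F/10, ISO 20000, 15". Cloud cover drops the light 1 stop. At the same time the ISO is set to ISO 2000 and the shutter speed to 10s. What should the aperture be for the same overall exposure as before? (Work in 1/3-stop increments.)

Scene light: 1 stop darker.
ISO: 20000 → 16000 → 12800 → 10000 → 8000 → 6400 → 5000 → 4000 → 3200 → 2500 → 2000 — 3 1/3 stops lower (darker).
Shutter speed: 15 → 13 → 10 — 2/3 stop faster (darker).
Net so far: 5 stops darker. Aperture: f/10 → f/9 → f/8 → f/7.1 → f/6.3 → f/5.6 → f/5 → f/4.5 → f/4 → f/3.5 → f/3.2 → f/2.8 → f/2.5 → f/2.2 → f/2 → f/1.8.

f/1.8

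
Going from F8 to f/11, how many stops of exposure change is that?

1 stop

f/8 → f/11 — count the steps: 1 stop.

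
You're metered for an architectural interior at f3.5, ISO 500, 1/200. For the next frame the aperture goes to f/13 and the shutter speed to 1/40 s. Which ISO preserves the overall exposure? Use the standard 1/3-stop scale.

Aperture: f/3.5 → f/4 → f/4.5 → f/5 → f/5.6 → f/6.3 → f/7.1 → f/8 → f/9 → f/10 → f/11 → f/13 — 3 2/3 stops narrower (darker).
Shutter speed: 1/200 → 1/160 → 1/125 → 1/100 → 1/80 → 1/60 → 1/50 → 1/40 — 2 1/3 stops longer (brighter).
Net change so far: 1 1/3 stops darker. Offset with the ISO: 500 → 640 → 800 → 1000 → 1250.

ISO 1250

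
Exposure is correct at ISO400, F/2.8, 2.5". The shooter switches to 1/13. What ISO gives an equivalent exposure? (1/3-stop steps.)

Shutter speed: 2.5 → 2 → 1.6 → 1.3 → 1 → 0.8 → 0.6 → 0.5 → 0.4 → 0.3 → 1/4 → 1/5 → 1/6 → 1/8 → 1/10 → 1/13 — 5 stops shorter (darker).
Need 5 stops brighter from the ISO: 400 → 500 → 640 → 800 → 1000 → 1250 → 1600 → 2000 → 2500 → 3200 → 4000 → 5000 → 6400 → 8000 → 10000 → 12800.

ISO 12800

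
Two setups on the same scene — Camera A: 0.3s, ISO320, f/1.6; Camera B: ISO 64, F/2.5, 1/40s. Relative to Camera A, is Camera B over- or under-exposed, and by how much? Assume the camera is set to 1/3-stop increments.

Aperture: f/1.6 → f/1.8 → f/2 → f/2.2 → f/2.5 — 1 1/3 stops narrower (darker).
Shutter speed: 0.3 → 1/4 → 1/5 → 1/6 → 1/8 → 1/10 → 1/13 → 1/15 → 1/20 → 1/25 → 1/30 → 1/40 — 3 2/3 stops faster (darker).
ISO: 320 → 250 → 200 → 160 → 125 → 100 → 80 → 64 — 2 1/3 stops dropped (darker).
Net: −1 1/3 −3 2/3 −2 1/3 = −7 1/3 stops.

7 1/3 stops darker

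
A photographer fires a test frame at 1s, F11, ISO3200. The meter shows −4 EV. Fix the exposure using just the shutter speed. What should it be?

15 s

Underexposed by 4 stops → need 4 stops brighter.
Shutter speed: 1 → 2 → 4 → 8 → 15.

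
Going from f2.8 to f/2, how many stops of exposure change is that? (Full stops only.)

1 stop

f/2.8 → f/2 — count the steps: 1 stop.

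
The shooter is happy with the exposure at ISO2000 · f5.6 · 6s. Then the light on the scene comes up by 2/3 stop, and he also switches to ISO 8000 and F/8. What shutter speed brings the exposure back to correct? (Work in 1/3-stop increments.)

2 s

Scene light: 2/3 stop brighter.
ISO: 2000 → 2500 → 3200 → 4000 → 5000 → 6400 → 8000 — 2 stops raised (brighter).
Aperture: f/5.6 → f/6.3 → f/7.1 → f/8 — 1 stop stopped down (darker).
Net so far: 1 2/3 stops brighter. Shutter speed: 6 → 5 → 4 → 3.2 → 2.5 → 2.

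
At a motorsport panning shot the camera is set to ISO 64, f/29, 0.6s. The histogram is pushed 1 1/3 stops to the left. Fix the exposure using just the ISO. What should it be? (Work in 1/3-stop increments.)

Underexposed by 1 1/3 stops → need 1 1/3 stops brighter.
ISO: 64 → 80 → 100 → 125 → 160.

ISO 160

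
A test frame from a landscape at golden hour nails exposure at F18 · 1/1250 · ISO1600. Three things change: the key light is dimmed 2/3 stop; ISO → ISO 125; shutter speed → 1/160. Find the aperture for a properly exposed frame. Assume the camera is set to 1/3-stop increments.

f/11

Scene light: 2/3 stop darker.
ISO: 1600 → 1250 → 1000 → 800 → 640 → 500 → 400 → 320 → 250 → 200 → 160 → 125 — 3 2/3 stops dropped (darker).
Shutter speed: 1/1250 → 1/1000 → 1/800 → 1/640 → 1/500 → 1/400 → 1/320 → 1/250 → 1/200 → 1/160 — 3 stops slower (brighter).
Net so far: 1 1/3 stops darker. Aperture: f/18 → f/16 → f/14 → f/13 → f/11.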